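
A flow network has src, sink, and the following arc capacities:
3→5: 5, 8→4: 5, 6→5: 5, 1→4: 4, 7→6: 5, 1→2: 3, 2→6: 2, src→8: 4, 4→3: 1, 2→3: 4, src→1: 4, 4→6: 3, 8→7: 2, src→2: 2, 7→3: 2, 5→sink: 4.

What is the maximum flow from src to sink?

4

Augment src→2→3→5→sink: bottleneck 2. Total 2.
Augment src→1→2→3→5→sink: bottleneck 2. Total 4.
No augmenting path remains in the residual graph.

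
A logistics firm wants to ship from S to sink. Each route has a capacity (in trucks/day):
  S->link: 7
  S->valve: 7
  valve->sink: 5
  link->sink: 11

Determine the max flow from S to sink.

12

Augment S->valve->sink: bottleneck 5. Total 5.
Augment S->link->sink: bottleneck 7. Total 12.
No augmenting path remains in the residual graph.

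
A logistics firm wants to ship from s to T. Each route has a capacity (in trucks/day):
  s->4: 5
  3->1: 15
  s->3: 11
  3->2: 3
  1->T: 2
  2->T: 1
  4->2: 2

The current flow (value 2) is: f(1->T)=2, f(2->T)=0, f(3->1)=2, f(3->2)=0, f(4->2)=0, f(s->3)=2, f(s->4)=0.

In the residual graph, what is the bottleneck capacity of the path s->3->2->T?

1

Residual capacities along the path: s->3: 9, 3->2: 3, 2->T: 1.
Minimum is 1.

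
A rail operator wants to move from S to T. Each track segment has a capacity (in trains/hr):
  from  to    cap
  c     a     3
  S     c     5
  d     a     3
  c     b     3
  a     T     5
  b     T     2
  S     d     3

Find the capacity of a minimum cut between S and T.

Max flow = 7 (via 3 augmenting paths).
In the residual at optimum, the set reachable from S is {S, a, b, c, d}.
Cut edges: b→T (cap 2), a→T (cap 5). Sum = 7.

7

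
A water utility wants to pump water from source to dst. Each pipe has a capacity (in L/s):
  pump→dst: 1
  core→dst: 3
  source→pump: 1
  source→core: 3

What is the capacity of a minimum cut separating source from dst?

Max flow = 4 (via 2 augmenting paths).
In the residual at optimum, the set reachable from source is {source}.
Cut edges: source→pump (cap 1), source→core (cap 3). Sum = 4.

4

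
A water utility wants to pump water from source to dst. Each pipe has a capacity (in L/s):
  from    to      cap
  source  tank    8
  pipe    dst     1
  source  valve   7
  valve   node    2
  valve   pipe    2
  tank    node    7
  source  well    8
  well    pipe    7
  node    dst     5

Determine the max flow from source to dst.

6

Augment source->tank->node->dst: bottleneck 5. Total 5.
Augment source->well->pipe->dst: bottleneck 1. Total 6.
No augmenting path remains in the residual graph.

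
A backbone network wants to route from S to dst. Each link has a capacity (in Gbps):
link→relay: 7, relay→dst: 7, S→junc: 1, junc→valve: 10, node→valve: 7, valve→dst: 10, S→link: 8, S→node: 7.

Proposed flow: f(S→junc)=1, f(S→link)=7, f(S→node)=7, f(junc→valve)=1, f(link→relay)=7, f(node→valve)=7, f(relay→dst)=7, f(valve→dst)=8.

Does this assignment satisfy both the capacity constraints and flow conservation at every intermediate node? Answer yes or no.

Every edge has 0 ≤ f(e) ≤ cap(e).
At each intermediate node, inflow equals outflow.

Yes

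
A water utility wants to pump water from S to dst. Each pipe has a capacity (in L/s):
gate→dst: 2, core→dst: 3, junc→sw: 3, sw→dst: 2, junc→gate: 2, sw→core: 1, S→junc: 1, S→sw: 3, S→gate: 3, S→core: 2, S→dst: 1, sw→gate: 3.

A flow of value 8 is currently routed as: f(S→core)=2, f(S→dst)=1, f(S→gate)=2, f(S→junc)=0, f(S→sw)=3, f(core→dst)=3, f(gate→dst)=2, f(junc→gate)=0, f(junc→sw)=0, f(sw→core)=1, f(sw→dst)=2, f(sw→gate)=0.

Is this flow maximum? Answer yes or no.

Residual reachable from S: {S, gate, junc, sw}; dst is not reachable.
Saturated cut: S→core, S→dst, sw→core, sw→dst, gate→dst with total capacity 8 = current flow value. Flow is maximum.

Yes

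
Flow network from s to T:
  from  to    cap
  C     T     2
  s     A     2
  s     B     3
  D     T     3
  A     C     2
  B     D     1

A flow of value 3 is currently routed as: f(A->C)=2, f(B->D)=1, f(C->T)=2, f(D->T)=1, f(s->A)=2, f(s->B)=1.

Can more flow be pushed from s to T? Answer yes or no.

Residual reachable from s: {B, s}; T is not reachable.
Saturated cut: B->D, s->A with total capacity 3 = current flow value. Flow is maximum.

No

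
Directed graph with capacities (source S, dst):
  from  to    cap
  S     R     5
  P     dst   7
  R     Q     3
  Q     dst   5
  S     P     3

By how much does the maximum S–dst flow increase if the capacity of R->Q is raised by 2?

Original max flow = 6.
After raising cap(R->Q), augmenting paths through that edge carry 2 more units.
New max flow = 8. Increase = 2.

2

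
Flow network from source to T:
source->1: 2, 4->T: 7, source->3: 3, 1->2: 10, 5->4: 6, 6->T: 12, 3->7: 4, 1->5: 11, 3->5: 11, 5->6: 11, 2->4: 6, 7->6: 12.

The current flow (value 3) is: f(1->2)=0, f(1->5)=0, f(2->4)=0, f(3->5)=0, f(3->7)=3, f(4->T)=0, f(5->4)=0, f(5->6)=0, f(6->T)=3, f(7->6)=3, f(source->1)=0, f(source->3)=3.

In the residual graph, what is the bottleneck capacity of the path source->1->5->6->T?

2

Residual capacities along the path: source->1: 2, 1->5: 11, 5->6: 11, 6->T: 9.
Minimum is 2.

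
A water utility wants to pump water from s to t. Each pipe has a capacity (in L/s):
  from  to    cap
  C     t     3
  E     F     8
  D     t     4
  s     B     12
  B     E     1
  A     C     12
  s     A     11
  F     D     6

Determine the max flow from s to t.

Augment s→A→C→t: bottleneck 3. Total 3.
Augment s→B→E→F→D→t: bottleneck 1. Total 4.
No augmenting path remains in the residual graph.

4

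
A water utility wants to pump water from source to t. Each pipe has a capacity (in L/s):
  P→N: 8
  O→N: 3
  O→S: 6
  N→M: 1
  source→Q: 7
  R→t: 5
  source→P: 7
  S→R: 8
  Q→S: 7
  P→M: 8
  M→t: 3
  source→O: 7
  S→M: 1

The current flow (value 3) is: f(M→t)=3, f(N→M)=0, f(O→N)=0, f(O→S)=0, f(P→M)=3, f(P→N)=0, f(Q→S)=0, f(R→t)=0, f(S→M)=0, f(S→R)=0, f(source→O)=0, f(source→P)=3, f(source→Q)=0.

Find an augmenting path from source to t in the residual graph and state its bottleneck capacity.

source→O→S→R→t, bottleneck 5

Residual along source→O→S→R→t: source→O: 7, O→S: 6, S→R: 8, R→t: 5.
Bottleneck = min = 5.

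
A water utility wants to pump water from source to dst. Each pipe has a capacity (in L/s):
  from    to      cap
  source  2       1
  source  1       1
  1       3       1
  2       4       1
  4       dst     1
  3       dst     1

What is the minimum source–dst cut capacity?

2

Max flow = 2 (via 2 augmenting paths).
In the residual at optimum, the set reachable from source is {source}.
Cut edges: source->2 (cap 1), source->1 (cap 1). Sum = 2.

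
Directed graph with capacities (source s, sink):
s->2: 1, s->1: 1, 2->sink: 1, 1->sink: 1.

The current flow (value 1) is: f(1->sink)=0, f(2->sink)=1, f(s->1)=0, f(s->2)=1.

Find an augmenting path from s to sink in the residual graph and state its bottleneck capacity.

s->1->sink, bottleneck 1

Residual along s->1->sink: s->1: 1, 1->sink: 1.
Bottleneck = min = 1.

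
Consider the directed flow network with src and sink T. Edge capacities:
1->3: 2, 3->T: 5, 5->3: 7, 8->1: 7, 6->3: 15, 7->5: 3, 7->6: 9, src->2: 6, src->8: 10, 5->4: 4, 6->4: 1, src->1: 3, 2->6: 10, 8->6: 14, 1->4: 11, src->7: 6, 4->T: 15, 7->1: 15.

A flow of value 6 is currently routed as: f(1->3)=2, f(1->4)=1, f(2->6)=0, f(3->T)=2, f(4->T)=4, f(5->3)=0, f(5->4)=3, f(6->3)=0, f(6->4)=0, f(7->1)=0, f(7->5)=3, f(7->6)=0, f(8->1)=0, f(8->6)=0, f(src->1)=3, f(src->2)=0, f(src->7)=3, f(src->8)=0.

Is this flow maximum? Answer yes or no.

No

Residual path src->7->6->3->T has bottleneck 3 > 0.
Pushing 3 along it raises the flow to 9, so the given flow is not maximum.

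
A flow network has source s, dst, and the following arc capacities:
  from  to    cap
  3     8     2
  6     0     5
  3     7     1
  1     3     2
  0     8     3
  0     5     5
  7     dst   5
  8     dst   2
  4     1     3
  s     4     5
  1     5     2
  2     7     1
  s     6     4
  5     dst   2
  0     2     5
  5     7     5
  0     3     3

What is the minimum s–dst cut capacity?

Max flow = 7 (via 4 augmenting paths).
In the residual at optimum, the set reachable from s is {4, s}.
Cut edges: s->6 (cap 4), 4->1 (cap 3). Sum = 7.

7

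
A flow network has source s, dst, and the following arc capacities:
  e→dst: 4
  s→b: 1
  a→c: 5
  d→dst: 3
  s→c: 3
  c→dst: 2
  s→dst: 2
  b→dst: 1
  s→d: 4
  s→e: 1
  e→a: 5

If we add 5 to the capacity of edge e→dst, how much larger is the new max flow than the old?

0

Original max flow = 9.
Edge e→dst does not cross the min cut (source side {c, d, s}), so extra capacity there cannot help.
New max flow = 9. Increase = 0.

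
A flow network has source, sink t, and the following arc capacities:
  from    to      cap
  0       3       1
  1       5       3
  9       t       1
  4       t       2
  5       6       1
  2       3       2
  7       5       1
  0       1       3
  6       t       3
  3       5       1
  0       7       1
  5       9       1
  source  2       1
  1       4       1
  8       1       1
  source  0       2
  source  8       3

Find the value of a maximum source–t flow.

3

Augment source→8→1→4→t: bottleneck 1. Total 1.
Augment source→0→7→5→9→t: bottleneck 1. Total 2.
Augment source→0→3→5→6→t: bottleneck 1. Total 3.
No augmenting path remains in the residual graph.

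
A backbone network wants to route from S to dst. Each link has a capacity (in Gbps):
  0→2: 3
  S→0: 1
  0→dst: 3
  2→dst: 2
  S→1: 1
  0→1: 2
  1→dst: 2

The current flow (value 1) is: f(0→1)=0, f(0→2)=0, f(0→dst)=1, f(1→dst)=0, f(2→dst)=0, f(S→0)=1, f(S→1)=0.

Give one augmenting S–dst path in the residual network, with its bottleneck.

S→1→dst, bottleneck 1

Residual along S→1→dst: S→1: 1, 1→dst: 2.
Bottleneck = min = 1.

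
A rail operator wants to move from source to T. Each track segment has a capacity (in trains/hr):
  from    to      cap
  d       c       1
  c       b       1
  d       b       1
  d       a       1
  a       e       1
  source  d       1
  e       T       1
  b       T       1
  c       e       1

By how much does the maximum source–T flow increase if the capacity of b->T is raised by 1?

Original max flow = 1.
Edge b->T does not cross the min cut (source side {source}), so extra capacity there cannot help.
New max flow = 1. Increase = 0.

0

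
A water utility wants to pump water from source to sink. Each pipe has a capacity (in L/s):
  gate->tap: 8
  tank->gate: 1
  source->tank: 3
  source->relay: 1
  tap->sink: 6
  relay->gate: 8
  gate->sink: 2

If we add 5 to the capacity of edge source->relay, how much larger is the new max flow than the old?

5

Original max flow = 2.
After raising cap(source->relay), augmenting paths through that edge carry 5 more units.
New max flow = 7. Increase = 5.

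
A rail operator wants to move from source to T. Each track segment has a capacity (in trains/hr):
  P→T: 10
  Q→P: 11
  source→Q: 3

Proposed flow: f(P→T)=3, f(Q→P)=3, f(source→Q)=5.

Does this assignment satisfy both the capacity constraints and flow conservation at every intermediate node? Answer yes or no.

No

Capacity violated on source→Q: flow 5 > capacity 3.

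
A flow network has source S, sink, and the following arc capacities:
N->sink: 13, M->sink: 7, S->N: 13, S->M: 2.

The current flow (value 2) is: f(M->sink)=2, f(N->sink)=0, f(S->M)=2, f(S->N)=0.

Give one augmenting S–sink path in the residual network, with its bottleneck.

Residual along S->N->sink: S->N: 13, N->sink: 13.
Bottleneck = min = 13.

S->N->sink, bottleneck 13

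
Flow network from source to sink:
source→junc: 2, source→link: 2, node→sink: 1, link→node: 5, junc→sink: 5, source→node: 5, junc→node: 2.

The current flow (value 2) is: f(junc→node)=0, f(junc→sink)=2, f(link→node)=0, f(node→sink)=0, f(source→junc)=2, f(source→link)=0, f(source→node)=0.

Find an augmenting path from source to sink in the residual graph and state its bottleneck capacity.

source→node→sink, bottleneck 1

Residual along source→node→sink: source→node: 5, node→sink: 1.
Bottleneck = min = 1.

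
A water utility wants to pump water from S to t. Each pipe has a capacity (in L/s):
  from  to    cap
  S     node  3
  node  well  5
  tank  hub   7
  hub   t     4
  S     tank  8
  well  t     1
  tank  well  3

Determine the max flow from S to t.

Augment S→tank→hub→t: bottleneck 4. Total 4.
Augment S→tank→well→t: bottleneck 1. Total 5.
No augmenting path remains in the residual graph.

5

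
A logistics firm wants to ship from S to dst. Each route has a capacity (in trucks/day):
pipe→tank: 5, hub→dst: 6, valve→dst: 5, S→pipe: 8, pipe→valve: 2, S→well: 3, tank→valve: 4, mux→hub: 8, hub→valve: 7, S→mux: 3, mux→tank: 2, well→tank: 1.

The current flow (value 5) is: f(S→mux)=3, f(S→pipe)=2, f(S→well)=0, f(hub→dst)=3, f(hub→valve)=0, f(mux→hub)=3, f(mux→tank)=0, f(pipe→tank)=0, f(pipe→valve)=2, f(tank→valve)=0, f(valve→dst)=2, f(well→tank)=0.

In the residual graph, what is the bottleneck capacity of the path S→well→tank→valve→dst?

Residual capacities along the path: S→well: 3, well→tank: 1, tank→valve: 4, valve→dst: 3.
Minimum is 1.

1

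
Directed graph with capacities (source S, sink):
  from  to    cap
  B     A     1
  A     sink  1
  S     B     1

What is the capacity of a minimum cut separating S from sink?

1

Max flow = 1 (via 1 augmenting path).
In the residual at optimum, the set reachable from S is {S}.
Cut edges: S->B (cap 1). Sum = 1.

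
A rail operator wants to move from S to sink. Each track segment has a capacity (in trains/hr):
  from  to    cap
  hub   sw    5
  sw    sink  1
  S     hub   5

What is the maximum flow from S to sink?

Augment S→hub→sw→sink: bottleneck 1. Total 1.
No augmenting path remains in the residual graph.

1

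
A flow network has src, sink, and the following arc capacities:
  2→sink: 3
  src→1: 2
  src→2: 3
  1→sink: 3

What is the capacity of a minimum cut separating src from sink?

Max flow = 5 (via 2 augmenting paths).
In the residual at optimum, the set reachable from src is {src}.
Cut edges: src→1 (cap 2), src→2 (cap 3). Sum = 5.

5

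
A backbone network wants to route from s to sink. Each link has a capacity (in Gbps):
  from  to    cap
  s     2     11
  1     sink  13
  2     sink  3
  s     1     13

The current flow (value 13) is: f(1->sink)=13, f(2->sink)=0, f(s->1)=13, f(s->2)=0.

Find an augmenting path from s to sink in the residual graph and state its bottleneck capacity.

Residual along s->2->sink: s->2: 11, 2->sink: 3.
Bottleneck = min = 3.

s->2->sink, bottleneck 3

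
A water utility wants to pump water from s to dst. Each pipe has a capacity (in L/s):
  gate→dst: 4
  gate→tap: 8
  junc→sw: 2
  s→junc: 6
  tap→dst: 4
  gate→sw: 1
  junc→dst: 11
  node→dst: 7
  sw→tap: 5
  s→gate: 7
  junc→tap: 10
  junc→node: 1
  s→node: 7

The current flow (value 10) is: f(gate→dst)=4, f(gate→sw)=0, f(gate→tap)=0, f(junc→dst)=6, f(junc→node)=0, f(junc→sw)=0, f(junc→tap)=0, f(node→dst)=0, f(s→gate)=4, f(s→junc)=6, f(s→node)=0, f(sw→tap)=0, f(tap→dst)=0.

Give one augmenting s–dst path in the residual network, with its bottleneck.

s→node→dst, bottleneck 7

Residual along s→node→dst: s→node: 7, node→dst: 7.
Bottleneck = min = 7.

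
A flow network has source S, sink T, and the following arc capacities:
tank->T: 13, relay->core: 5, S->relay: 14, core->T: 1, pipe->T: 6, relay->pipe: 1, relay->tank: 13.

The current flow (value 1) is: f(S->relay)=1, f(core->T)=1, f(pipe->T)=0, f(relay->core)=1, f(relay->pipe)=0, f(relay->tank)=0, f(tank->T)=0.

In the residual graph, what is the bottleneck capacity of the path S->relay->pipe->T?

Residual capacities along the path: S->relay: 13, relay->pipe: 1, pipe->T: 6.
Minimum is 1.

1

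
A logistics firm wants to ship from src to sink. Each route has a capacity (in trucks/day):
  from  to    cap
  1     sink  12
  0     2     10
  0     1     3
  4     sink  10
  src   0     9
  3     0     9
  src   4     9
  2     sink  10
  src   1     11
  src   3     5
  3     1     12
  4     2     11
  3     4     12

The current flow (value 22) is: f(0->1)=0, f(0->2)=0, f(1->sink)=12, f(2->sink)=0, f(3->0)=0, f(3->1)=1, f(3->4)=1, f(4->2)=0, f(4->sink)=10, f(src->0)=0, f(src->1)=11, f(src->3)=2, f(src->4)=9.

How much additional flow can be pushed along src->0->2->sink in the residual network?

9

Residual capacities along the path: src->0: 9, 0->2: 10, 2->sink: 10.
Minimum is 9.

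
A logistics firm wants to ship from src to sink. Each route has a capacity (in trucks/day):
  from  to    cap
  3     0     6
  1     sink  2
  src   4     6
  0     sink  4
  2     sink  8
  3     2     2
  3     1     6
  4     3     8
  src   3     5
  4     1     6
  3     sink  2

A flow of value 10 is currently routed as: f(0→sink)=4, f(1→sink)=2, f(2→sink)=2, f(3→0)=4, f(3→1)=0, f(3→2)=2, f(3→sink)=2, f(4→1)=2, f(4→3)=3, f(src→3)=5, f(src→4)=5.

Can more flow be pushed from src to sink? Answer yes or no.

Residual reachable from src: {0, 1, 3, 4, src}; sink is not reachable.
Saturated cut: 3→2, 3→sink, 1→sink, 0→sink with total capacity 10 = current flow value. Flow is maximum.

No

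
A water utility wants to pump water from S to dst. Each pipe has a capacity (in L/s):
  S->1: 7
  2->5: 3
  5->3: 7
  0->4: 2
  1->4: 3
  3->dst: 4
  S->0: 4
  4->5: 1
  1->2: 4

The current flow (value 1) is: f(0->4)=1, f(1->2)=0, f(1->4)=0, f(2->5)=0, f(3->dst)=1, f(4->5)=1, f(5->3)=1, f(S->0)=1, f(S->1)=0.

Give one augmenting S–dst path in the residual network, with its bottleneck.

S->1->2->5->3->dst, bottleneck 3

Residual along S->1->2->5->3->dst: S->1: 7, 1->2: 4, 2->5: 3, 5->3: 6, 3->dst: 3.
Bottleneck = min = 3.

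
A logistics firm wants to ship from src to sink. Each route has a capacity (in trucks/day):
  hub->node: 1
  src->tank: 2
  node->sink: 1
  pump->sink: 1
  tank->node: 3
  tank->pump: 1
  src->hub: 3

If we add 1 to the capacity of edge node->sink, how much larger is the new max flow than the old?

Original max flow = 2.
After raising cap(node->sink), augmenting paths through that edge carry 1 more unit.
New max flow = 3. Increase = 1.

1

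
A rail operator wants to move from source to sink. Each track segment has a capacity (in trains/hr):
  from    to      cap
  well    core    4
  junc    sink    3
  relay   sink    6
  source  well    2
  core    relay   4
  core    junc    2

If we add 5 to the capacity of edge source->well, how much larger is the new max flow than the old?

2

Original max flow = 2.
After raising cap(source->well), augmenting paths through that edge carry 2 more units.
New max flow = 4. Increase = 2.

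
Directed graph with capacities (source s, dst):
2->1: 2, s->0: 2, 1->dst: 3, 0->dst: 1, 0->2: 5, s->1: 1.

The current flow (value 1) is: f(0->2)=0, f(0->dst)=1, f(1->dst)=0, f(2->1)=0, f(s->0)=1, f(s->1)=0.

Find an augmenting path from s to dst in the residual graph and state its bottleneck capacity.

Residual along s->1->dst: s->1: 1, 1->dst: 3.
Bottleneck = min = 1.

s->1->dst, bottleneck 1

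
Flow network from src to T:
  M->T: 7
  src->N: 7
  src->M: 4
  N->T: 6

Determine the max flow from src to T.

Augment src->N->T: bottleneck 6. Total 6.
Augment src->M->T: bottleneck 4. Total 10.
No augmenting path remains in the residual graph.

10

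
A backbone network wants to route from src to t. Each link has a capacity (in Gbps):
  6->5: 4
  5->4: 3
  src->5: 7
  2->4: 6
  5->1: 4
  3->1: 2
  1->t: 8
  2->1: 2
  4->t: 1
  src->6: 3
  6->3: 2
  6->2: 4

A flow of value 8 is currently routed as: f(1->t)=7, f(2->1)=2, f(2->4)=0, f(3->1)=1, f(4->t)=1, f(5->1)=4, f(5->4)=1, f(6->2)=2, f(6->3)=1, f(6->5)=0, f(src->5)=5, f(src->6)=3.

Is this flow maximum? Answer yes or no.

Residual reachable from src: {4, 5, src}; t is not reachable.
Saturated cut: src->6, 5->1, 4->t with total capacity 8 = current flow value. Flow is maximum.

Yes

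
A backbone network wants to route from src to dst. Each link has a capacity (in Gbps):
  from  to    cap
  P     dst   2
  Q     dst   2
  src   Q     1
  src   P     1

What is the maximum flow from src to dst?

2

Augment src→Q→dst: bottleneck 1. Total 1.
Augment src→P→dst: bottleneck 1. Total 2.
No augmenting path remains in the residual graph.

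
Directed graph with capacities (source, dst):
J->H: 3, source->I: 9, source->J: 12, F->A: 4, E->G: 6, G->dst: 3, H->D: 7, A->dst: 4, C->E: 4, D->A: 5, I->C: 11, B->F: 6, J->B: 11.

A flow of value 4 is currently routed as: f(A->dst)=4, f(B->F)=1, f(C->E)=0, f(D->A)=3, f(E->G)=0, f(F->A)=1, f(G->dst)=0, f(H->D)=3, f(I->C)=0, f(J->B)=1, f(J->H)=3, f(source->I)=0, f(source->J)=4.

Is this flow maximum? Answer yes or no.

Residual path source->I->C->E->G->dst has bottleneck 3 > 0.
Pushing 3 along it raises the flow to 7, so the given flow is not maximum.

No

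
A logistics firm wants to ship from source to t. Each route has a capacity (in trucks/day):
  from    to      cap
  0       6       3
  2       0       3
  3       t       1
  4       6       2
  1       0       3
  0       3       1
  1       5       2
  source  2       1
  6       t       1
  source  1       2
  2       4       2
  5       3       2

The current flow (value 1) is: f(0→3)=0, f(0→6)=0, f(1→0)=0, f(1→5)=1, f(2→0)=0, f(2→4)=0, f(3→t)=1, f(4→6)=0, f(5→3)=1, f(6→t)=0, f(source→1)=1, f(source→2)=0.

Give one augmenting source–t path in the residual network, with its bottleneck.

Residual along source→1→0→6→t: source→1: 1, 1→0: 3, 0→6: 3, 6→t: 1.
Bottleneck = min = 1.

source→1→0→6→t, bottleneck 1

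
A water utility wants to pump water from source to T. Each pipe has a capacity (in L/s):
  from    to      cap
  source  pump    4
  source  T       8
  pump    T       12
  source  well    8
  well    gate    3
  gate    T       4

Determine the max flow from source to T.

Augment source->T: bottleneck 8. Total 8.
Augment source->pump->T: bottleneck 4. Total 12.
Augment source->well->gate->T: bottleneck 3. Total 15.
No augmenting path remains in the residual graph.

15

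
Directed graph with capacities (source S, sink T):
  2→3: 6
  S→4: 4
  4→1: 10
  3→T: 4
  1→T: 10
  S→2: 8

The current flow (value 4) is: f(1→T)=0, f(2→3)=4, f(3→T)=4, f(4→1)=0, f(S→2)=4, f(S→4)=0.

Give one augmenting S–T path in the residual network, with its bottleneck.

Residual along S→4→1→T: S→4: 4, 4→1: 10, 1→T: 10.
Bottleneck = min = 4.

S→4→1→T, bottleneck 4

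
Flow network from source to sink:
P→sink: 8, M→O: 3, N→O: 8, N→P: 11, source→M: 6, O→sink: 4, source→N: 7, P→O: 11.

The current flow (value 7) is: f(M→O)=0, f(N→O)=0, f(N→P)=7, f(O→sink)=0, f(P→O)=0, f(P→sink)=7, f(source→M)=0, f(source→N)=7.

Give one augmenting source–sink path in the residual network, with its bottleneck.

Residual along source→M→O→sink: source→M: 6, M→O: 3, O→sink: 4.
Bottleneck = min = 3.

source→M→O→sink, bottleneck 3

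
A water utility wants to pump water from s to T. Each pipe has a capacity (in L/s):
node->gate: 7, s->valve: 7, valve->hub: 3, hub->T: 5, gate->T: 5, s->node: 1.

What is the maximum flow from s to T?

Augment s->node->gate->T: bottleneck 1. Total 1.
Augment s->valve->hub->T: bottleneck 3. Total 4.
No augmenting path remains in the residual graph.

4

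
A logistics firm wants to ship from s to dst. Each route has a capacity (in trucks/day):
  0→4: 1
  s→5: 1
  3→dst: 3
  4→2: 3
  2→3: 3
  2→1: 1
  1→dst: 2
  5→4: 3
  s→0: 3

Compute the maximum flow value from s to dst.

Augment s→5→4→2→3→dst: bottleneck 1. Total 1.
Augment s→0→4→2→3→dst: bottleneck 1. Total 2.
No augmenting path remains in the residual graph.

2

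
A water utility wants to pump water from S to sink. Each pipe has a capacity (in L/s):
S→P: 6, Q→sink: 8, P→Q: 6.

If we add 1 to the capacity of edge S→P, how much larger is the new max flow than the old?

Original max flow = 6.
Even with extra capacity on S→P, another cut of capacity 6 remains binding.
New max flow = 6. Increase = 0.

0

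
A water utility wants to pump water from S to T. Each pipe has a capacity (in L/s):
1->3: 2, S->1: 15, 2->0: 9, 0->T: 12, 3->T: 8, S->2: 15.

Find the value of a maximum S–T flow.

11

Augment S->2->0->T: bottleneck 9. Total 9.
Augment S->1->3->T: bottleneck 2. Total 11.
No augmenting path remains in the residual graph.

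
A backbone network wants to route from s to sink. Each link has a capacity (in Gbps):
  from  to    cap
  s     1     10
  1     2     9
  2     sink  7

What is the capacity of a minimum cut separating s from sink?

Max flow = 7 (via 1 augmenting path).
In the residual at optimum, the set reachable from s is {1, 2, s}.
Cut edges: 2→sink (cap 7). Sum = 7.

7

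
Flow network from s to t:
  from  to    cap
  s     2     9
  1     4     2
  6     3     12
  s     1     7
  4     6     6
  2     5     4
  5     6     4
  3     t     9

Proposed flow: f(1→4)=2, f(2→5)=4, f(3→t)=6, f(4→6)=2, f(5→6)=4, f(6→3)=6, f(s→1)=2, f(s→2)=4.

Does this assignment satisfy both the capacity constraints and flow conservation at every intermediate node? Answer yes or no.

Every edge has 0 ≤ f(e) ≤ cap(e).
At each intermediate node, inflow equals outflow.

Yes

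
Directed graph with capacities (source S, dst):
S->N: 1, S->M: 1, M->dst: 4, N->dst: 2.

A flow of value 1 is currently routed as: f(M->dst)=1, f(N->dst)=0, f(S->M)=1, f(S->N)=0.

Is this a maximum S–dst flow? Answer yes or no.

No

Residual path S->N->dst has bottleneck 1 > 0.
Pushing 1 along it raises the flow to 2, so the given flow is not maximum.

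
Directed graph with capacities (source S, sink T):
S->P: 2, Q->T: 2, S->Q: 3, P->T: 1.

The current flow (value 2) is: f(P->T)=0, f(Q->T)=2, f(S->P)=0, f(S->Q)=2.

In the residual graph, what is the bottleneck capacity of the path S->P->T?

1

Residual capacities along the path: S->P: 2, P->T: 1.
Minimum is 1.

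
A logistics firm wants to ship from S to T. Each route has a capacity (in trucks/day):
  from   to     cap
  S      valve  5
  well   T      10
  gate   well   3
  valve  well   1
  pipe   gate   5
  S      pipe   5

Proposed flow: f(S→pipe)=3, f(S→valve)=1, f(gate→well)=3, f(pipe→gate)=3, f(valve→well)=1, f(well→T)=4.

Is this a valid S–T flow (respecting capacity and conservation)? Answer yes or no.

Every edge has 0 ≤ f(e) ≤ cap(e).
At each intermediate node, inflow equals outflow.

Yes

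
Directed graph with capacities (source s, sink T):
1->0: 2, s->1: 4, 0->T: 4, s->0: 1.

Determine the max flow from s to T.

Augment s->0->T: bottleneck 1. Total 1.
Augment s->1->0->T: bottleneck 2. Total 3.
No augmenting path remains in the residual graph.

3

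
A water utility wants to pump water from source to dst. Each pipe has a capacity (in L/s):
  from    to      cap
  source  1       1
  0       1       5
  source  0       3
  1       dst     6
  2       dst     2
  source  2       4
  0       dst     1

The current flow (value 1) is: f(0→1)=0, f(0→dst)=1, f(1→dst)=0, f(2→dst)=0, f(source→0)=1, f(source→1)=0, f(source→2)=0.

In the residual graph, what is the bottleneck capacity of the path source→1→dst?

Residual capacities along the path: source→1: 1, 1→dst: 6.
Minimum is 1.

1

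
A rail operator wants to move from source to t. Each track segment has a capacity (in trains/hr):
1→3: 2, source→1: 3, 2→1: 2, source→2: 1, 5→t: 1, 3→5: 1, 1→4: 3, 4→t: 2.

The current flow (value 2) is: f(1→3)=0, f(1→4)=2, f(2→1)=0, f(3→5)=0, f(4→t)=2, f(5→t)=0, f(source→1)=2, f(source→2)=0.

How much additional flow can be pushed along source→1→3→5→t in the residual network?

1

Residual capacities along the path: source→1: 1, 1→3: 2, 3→5: 1, 5→t: 1.
Minimum is 1.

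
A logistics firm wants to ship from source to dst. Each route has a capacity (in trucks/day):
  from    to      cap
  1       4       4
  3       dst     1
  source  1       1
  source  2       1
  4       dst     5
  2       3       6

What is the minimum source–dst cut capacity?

2

Max flow = 2 (via 2 augmenting paths).
In the residual at optimum, the set reachable from source is {source}.
Cut edges: source→1 (cap 1), source→2 (cap 1). Sum = 2.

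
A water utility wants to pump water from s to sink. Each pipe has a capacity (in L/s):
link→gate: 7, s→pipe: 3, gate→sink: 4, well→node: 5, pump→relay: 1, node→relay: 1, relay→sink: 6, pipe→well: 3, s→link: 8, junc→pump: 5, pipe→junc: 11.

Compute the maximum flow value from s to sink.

Augment s→link→gate→sink: bottleneck 4. Total 4.
Augment s→pipe→well→node→relay→sink: bottleneck 1. Total 5.
Augment s→pipe→junc→pump→relay→sink: bottleneck 1. Total 6.
No augmenting path remains in the residual graph.

6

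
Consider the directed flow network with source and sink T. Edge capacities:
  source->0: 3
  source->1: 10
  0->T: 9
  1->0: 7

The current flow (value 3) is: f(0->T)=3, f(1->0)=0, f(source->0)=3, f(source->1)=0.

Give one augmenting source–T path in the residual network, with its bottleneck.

Residual along source->1->0->T: source->1: 10, 1->0: 7, 0->T: 6.
Bottleneck = min = 6.

source->1->0->T, bottleneck 6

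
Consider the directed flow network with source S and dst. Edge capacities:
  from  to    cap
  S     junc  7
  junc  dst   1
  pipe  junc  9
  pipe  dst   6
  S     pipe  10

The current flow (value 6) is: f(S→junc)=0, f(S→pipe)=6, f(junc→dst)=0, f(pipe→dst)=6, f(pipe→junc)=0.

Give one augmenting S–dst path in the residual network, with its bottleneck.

Residual along S→junc→dst: S→junc: 7, junc→dst: 1.
Bottleneck = min = 1.

S→junc→dst, bottleneck 1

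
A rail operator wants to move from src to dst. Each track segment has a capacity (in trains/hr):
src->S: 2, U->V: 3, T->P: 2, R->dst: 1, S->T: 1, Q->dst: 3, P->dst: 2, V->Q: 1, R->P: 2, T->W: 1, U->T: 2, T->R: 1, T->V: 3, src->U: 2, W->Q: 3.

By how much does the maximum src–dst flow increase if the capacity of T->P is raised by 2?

Original max flow = 3.
Edge T->P does not cross the min cut (source side {S, src}), so extra capacity there cannot help.
New max flow = 3. Increase = 0.

0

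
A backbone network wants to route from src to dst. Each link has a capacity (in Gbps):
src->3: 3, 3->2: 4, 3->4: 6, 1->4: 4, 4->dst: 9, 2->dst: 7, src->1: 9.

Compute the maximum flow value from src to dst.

7

Augment src->3->2->dst: bottleneck 3. Total 3.
Augment src->1->4->dst: bottleneck 4. Total 7.
No augmenting path remains in the residual graph.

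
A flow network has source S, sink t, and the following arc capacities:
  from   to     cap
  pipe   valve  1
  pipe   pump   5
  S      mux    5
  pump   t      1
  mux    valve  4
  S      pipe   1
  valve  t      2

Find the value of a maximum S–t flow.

3

Augment S→pipe→pump→t: bottleneck 1. Total 1.
Augment S→mux→valve→t: bottleneck 2. Total 3.
No augmenting path remains in the residual graph.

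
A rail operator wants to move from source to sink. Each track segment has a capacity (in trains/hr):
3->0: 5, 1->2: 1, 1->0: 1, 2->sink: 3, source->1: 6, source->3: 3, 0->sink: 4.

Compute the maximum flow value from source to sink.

Augment source->1->2->sink: bottleneck 1. Total 1.
Augment source->1->0->sink: bottleneck 1. Total 2.
Augment source->3->0->sink: bottleneck 3. Total 5.
No augmenting path remains in the residual graph.

5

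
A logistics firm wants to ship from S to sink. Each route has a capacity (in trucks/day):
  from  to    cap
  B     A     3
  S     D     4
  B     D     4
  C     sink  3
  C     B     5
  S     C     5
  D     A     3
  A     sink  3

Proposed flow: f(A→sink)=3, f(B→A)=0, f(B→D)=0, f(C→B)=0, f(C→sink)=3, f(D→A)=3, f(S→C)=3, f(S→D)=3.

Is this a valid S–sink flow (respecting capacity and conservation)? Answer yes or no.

Yes

Every edge has 0 ≤ f(e) ≤ cap(e).
At each intermediate node, inflow equals outflow.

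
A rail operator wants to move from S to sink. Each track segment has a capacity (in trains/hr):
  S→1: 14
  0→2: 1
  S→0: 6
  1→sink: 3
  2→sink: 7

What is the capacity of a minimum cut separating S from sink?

Max flow = 4 (via 2 augmenting paths).
In the residual at optimum, the set reachable from S is {0, 1, S}.
Cut edges: 1→sink (cap 3), 0→2 (cap 1). Sum = 4.

4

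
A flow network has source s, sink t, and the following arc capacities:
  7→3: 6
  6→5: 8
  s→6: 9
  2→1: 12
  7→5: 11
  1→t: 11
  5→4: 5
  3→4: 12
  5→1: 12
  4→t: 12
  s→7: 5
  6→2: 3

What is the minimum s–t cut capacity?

14

Max flow = 14 (via 4 augmenting paths).
In the residual at optimum, the set reachable from s is {s}.
Cut edges: s→7 (cap 5), s→6 (cap 9). Sum = 14.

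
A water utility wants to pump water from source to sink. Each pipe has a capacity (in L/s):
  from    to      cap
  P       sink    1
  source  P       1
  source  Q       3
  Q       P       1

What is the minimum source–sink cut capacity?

Max flow = 1 (via 1 augmenting path).
In the residual at optimum, the set reachable from source is {P, Q, source}.
Cut edges: P→sink (cap 1). Sum = 1.

1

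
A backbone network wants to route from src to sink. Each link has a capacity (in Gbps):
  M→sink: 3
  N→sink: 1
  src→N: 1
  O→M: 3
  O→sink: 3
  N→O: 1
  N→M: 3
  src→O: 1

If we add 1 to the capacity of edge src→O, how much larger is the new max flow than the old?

Original max flow = 2.
After raising cap(src→O), augmenting paths through that edge carry 1 more unit.
New max flow = 3. Increase = 1.

1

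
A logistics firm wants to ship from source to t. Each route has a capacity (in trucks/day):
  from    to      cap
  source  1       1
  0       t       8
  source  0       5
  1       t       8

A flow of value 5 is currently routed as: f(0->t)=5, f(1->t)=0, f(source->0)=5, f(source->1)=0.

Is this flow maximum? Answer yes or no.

No

Residual path source->1->t has bottleneck 1 > 0.
Pushing 1 along it raises the flow to 6, so the given flow is not maximum.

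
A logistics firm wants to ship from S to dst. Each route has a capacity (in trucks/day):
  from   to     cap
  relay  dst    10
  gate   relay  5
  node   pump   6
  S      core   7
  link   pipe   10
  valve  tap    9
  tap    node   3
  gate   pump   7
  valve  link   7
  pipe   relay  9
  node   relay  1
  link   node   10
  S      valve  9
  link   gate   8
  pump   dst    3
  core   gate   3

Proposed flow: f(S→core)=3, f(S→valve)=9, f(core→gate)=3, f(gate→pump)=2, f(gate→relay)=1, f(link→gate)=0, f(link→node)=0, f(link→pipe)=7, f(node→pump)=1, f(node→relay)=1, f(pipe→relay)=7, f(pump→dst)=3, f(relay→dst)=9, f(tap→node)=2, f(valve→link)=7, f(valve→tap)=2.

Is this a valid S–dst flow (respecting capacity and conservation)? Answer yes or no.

Every edge has 0 ≤ f(e) ≤ cap(e).
At each intermediate node, inflow equals outflow.

Yes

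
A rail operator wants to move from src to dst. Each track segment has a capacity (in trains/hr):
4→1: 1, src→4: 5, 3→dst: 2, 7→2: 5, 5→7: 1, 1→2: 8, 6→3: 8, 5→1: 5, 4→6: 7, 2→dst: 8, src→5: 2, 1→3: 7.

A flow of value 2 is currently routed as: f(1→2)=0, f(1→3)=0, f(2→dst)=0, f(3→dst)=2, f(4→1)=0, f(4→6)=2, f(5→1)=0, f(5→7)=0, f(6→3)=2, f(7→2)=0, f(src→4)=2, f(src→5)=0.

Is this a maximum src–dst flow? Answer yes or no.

No

Residual path src→4→1→2→dst has bottleneck 1 > 0.
Pushing 1 along it raises the flow to 3, so the given flow is not maximum.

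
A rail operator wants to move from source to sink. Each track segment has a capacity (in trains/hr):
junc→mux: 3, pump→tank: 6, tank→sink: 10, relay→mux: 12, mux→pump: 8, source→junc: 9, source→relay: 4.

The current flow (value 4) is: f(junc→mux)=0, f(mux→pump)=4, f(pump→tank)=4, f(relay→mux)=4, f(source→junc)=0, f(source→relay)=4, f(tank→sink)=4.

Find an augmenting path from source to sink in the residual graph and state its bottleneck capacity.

source→junc→mux→pump→tank→sink, bottleneck 2

Residual along source→junc→mux→pump→tank→sink: source→junc: 9, junc→mux: 3, mux→pump: 4, pump→tank: 2, tank→sink: 6.
Bottleneck = min = 2.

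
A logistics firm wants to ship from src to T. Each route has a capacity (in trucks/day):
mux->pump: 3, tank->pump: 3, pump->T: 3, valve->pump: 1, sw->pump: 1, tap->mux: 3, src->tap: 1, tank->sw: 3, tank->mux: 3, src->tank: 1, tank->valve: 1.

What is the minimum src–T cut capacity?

Max flow = 2 (via 2 augmenting paths).
In the residual at optimum, the set reachable from src is {src}.
Cut edges: src->tank (cap 1), src->tap (cap 1). Sum = 2.

2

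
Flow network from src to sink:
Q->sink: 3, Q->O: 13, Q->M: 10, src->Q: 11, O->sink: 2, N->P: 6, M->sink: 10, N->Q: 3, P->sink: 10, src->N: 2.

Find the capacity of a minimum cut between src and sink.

Max flow = 13 (via 4 augmenting paths).
In the residual at optimum, the set reachable from src is {src}.
Cut edges: src->N (cap 2), src->Q (cap 11). Sum = 13.

13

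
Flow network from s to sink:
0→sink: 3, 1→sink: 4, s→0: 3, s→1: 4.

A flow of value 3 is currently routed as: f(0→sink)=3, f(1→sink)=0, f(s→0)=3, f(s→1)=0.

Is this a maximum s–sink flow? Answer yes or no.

Residual path s→1→sink has bottleneck 4 > 0.
Pushing 4 along it raises the flow to 7, so the given flow is not maximum.

No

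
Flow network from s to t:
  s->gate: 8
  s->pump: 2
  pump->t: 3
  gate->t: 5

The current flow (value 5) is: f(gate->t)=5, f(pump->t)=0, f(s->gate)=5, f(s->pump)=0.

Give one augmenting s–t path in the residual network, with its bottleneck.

s->pump->t, bottleneck 2

Residual along s->pump->t: s->pump: 2, pump->t: 3.
Bottleneck = min = 2.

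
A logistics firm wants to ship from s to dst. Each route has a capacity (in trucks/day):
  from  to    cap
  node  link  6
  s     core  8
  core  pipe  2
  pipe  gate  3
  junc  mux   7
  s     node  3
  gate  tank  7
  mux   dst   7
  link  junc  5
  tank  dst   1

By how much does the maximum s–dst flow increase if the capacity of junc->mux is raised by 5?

Original max flow = 4.
Edge junc->mux does not cross the min cut (source side {core, gate, pipe, s, tank}), so extra capacity there cannot help.
New max flow = 4. Increase = 0.

0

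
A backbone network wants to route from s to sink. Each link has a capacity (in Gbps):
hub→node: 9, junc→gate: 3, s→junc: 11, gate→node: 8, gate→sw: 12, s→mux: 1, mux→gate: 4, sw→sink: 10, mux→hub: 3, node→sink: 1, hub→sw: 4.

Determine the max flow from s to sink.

4

Augment s→junc→gate→node→sink: bottleneck 1. Total 1.
Augment s→junc→gate→sw→sink: bottleneck 2. Total 3.
Augment s→mux→gate→sw→sink: bottleneck 1. Total 4.
No augmenting path remains in the residual graph.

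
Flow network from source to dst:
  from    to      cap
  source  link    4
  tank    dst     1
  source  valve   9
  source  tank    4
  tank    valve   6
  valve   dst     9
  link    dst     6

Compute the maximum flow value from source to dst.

Augment source->tank->dst: bottleneck 1. Total 1.
Augment source->valve->dst: bottleneck 9. Total 10.
Augment source->link->dst: bottleneck 4. Total 14.
No augmenting path remains in the residual graph.

14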